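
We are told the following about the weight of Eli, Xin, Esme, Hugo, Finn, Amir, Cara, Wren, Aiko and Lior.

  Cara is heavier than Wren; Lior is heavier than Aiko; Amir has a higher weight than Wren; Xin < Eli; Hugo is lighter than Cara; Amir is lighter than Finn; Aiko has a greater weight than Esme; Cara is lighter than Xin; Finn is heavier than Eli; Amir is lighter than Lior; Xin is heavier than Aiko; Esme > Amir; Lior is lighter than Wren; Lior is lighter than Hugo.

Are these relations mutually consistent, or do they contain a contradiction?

Chaining the given relations yields Wren < Amir < Esme < Aiko < Lior, so Wren < Lior. But one relation states Lior < Wren. These cannot both hold.

inconsistent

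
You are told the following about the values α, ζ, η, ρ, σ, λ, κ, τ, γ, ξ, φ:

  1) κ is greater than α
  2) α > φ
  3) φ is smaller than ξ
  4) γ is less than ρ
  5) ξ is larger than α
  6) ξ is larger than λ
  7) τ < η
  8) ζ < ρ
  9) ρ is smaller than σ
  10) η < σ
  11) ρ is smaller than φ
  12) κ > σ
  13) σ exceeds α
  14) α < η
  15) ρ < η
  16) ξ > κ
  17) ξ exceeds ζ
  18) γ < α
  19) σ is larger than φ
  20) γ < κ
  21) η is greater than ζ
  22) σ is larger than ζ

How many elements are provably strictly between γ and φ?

1

The relations place γ below φ. An element lies strictly between them when it is forced above γ and also forced below φ.
Above γ: {ρ, α, η, σ, κ, ξ}. Below φ: {ζ, ρ}.
Intersection: {ρ} — 1.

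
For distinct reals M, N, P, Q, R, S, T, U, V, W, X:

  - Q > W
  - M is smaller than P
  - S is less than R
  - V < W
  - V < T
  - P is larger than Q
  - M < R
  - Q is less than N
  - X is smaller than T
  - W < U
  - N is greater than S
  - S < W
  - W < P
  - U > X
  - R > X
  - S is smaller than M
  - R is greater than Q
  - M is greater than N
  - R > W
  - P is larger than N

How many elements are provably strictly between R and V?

4

Chaining upward from V reaches: W, Q, N, M, T, P, U.
Chaining downward from R reaches: X, S, W, Q, N, M.
Strictly between V and R are those in both lists: W, Q, N, M — 4 elements.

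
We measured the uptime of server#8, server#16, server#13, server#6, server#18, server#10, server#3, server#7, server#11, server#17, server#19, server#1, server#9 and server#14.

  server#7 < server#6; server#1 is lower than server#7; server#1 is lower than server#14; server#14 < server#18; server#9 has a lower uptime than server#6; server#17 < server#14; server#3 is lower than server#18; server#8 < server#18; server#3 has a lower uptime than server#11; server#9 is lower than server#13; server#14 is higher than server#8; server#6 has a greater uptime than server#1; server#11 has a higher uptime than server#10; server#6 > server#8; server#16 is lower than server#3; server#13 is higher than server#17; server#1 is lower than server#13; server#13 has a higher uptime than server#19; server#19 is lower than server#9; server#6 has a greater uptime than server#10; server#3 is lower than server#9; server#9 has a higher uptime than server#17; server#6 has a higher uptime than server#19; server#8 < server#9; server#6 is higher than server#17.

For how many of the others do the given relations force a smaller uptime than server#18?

6

Directly below server#18: server#8, server#14, server#3.
One step further: server#1, server#17, server#16 (6 so far).
Nothing else is reachable below server#18; 6 in all.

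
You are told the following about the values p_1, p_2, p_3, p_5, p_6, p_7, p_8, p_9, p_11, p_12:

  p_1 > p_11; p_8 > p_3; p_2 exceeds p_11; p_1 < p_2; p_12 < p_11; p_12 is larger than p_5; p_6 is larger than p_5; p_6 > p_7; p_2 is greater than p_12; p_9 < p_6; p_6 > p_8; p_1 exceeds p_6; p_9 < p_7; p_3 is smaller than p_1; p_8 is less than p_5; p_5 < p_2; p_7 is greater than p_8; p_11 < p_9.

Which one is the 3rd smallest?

Piecing the relations together gives one ordering: p_3 < p_8 < p_5 < p_12 < p_11 < p_9 < p_7 < p_6 < p_1 < p_2.
The 3rd smallest is p_5.

p_5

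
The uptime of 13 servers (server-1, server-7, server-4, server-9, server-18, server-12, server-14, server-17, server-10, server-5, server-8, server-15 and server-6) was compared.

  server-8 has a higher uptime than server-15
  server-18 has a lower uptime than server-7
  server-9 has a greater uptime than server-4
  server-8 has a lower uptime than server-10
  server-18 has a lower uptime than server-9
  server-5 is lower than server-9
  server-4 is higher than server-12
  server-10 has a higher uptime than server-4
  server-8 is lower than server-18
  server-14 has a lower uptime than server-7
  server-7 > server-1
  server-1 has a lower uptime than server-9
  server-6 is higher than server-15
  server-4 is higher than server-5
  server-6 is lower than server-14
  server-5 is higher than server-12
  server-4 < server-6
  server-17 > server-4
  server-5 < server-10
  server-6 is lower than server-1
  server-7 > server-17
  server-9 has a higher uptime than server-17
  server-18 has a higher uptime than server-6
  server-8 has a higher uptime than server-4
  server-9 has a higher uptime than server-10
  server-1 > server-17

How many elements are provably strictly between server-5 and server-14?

2

Chaining upward from server-5 reaches: server-4, server-8, server-6, server-17, server-1, server-18, server-7, server-10, server-9.
Chaining downward from server-14 reaches: server-15, server-12, server-4, server-6.
Strictly between server-5 and server-14 are those in both lists: server-4, server-6 — 2 elements.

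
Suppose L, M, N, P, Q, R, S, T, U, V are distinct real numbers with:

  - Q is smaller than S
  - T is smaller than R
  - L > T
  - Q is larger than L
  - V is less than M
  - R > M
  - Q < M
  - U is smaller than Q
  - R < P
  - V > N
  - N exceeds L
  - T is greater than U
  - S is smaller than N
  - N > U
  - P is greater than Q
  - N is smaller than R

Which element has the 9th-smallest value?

Piecing the relations together gives one ordering: U < T < L < Q < S < N < V < M < R < P.
The 9th smallest is R.

R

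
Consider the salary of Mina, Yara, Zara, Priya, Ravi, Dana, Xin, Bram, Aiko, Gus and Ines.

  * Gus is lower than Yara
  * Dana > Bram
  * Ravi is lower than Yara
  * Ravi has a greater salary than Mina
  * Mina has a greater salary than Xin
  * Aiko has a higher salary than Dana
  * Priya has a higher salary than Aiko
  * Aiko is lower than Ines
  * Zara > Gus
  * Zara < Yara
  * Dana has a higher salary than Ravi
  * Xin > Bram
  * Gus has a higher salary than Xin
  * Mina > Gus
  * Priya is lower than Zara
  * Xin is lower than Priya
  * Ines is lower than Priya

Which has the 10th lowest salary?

Zara

Chaining the given pairs: Bram < Xin < Gus < Mina < Ravi < Dana < Aiko < Ines < Priya < Zara < Yara.
Counting 10 from the smallest end gives Zara.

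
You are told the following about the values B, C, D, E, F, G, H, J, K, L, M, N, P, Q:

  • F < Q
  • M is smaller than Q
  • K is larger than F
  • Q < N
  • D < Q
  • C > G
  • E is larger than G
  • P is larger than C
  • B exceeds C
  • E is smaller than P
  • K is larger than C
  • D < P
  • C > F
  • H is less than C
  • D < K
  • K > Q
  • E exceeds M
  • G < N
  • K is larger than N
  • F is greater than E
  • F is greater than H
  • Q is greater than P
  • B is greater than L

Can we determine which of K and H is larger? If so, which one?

K

H < C and C < P give H < P.
With P < Q: H < C < P < Q.
Then Q < K extends the chain to K.
So K is larger.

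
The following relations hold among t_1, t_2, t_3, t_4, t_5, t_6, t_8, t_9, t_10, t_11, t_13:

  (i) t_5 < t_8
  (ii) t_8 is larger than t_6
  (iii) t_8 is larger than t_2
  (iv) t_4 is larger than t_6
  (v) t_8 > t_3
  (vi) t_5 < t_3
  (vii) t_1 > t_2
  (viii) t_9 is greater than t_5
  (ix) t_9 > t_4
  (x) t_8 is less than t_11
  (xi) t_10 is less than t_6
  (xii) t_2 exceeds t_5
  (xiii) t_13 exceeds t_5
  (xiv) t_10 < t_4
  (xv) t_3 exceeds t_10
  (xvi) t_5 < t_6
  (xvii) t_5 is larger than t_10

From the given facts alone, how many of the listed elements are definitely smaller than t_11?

6

Directly below t_11: t_8.
One step further: t_5, t_6, t_2, t_3 (5 so far).
One step further: t_10 (6 so far).
Nothing else is reachable below t_11; 6 in all.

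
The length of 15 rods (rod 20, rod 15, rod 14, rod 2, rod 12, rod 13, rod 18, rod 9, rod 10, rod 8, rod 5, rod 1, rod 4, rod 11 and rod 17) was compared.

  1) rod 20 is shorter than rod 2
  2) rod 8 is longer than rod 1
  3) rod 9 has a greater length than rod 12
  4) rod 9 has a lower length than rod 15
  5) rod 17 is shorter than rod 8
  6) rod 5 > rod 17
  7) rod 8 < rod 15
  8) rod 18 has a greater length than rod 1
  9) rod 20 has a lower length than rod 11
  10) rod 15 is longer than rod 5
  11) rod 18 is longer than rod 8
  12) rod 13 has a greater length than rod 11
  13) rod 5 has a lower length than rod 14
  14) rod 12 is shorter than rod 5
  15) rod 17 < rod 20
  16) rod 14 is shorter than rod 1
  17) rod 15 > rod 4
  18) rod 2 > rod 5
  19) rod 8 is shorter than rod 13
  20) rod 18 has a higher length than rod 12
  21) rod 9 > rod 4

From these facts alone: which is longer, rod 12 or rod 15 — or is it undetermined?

rod 12 < rod 5 and rod 5 < rod 14 give rod 12 < rod 14.
With rod 14 < rod 1: rod 12 < rod 5 < rod 14 < rod 1.
Then rod 1 < rod 8 extends the chain to rod 8.
Then rod 8 < rod 15 extends the chain to rod 15.
So rod 15 is longer.

rod 15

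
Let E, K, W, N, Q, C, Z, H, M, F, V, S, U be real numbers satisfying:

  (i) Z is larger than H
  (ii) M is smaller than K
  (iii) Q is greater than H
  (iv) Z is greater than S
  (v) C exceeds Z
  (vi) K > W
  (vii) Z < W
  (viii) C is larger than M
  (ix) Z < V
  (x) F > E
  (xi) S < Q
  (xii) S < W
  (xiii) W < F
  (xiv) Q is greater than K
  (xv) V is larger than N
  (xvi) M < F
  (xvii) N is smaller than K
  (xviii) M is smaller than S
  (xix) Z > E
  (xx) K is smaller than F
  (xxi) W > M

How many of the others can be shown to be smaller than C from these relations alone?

5

From C the given relations immediately reach M, Z.
From those, E, S, H — 5 in total.
No other element is forced below C by the given relations, so the count is 5.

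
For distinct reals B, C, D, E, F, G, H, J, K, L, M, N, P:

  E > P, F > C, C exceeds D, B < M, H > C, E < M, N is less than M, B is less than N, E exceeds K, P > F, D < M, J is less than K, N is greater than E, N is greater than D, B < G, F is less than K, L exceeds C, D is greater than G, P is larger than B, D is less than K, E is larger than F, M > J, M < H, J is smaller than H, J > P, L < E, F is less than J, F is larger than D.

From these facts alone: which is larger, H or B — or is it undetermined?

Following the relations from B: B < G < D < C < F < P < J < K < E < N < M < H.
So H is larger.

H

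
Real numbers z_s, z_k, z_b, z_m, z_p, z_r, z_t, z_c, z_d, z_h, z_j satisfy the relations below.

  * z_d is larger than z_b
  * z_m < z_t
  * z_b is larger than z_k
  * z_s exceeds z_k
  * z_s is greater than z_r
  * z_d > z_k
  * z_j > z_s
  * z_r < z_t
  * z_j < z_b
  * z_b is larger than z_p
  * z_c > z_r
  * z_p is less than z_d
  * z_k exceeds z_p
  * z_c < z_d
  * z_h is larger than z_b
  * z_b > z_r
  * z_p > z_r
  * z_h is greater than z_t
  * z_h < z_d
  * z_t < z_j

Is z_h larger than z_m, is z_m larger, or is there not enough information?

z_h

z_m < z_t and z_t < z_j give z_m < z_j.
Then z_j < z_b extends the chain to z_b.
Then z_b < z_h extends the chain to z_h.
So z_h is larger.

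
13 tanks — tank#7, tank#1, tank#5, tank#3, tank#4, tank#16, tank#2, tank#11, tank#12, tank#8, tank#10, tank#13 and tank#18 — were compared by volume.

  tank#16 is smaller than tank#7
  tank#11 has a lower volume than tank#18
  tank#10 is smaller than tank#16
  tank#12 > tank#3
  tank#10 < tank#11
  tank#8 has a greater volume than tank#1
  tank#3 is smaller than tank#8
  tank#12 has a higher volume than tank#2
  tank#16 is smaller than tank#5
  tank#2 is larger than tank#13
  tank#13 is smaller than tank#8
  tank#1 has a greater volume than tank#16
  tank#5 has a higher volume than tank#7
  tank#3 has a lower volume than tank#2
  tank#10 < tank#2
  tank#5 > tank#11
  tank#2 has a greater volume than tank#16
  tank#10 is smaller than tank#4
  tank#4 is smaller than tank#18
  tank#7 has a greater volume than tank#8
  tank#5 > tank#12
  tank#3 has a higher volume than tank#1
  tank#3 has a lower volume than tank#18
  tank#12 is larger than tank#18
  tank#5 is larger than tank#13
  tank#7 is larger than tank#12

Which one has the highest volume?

tank#5

Chaining downward from tank#5: directly below it, tank#16, tank#11, tank#13, tank#12, tank#7; then tank#10, tank#3, tank#8, tank#18, tank#2; then tank#1, tank#4.
That covers every other element, and nothing is given above tank#5, so tank#5 is the highest volume.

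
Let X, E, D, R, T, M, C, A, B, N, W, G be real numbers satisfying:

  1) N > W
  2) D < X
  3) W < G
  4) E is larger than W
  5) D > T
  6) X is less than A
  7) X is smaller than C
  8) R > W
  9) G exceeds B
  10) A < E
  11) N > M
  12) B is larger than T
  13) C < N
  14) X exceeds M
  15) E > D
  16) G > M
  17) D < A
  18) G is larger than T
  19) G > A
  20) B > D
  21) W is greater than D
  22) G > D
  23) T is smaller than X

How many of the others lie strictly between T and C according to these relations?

Chaining upward from T reaches: D, B, X, A, W, E, N, R, G.
Chaining downward from C reaches: M, D, X.
Strictly between T and C are those in both lists: D, X — 2 elements.

2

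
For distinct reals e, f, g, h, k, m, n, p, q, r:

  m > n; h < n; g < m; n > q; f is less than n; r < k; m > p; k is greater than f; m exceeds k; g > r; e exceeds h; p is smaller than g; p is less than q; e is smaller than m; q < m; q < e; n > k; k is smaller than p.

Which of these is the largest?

Chaining downward from m: directly below it, k, p, q, n, e, g; then r, h, f.
That covers every other element, and nothing is given above m, so m is the largest.

m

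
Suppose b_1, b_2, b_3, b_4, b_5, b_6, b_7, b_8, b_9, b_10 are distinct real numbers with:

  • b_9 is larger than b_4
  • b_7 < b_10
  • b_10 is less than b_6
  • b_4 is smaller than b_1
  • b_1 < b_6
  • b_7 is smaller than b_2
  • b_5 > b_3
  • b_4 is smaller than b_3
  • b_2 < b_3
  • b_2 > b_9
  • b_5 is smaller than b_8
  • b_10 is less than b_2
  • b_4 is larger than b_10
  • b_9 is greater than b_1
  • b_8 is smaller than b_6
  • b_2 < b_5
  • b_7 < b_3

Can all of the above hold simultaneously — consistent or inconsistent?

consistent

Every relation is compatible with b_7 < b_10 < b_4 < b_1 < b_9 < b_2 < b_3 < b_5 < b_8 < b_6; the set is consistent.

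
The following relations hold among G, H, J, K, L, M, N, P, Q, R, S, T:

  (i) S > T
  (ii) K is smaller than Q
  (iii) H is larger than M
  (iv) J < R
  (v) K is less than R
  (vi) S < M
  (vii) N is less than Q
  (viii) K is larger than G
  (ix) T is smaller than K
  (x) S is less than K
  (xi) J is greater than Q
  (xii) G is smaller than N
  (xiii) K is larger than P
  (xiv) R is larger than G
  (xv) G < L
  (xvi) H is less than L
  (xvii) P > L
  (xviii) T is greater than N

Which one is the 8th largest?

Chaining the given pairs: G < N < T < S < M < H < L < P < K < Q < J < R.
The 8th largest is M.

M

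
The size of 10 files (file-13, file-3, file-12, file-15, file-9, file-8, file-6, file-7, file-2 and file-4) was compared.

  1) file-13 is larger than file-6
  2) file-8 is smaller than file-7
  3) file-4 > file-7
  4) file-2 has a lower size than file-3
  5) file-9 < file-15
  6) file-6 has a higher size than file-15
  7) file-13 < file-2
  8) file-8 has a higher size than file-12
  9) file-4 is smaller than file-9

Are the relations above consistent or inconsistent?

Every relation is compatible with file-12 < file-8 < file-7 < file-4 < file-9 < file-15 < file-6 < file-13 < file-2 < file-3; the set is consistent.

consistent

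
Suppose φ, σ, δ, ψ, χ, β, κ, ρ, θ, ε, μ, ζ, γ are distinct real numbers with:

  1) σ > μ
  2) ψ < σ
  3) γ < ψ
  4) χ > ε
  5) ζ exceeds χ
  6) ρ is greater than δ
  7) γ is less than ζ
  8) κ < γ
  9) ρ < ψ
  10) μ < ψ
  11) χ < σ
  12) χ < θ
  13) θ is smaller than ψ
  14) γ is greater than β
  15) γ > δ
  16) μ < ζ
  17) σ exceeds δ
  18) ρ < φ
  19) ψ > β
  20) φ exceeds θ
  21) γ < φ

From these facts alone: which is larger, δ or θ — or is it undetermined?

Following every chain through δ: above δ we get γ, ρ, ψ, σ, ζ, φ.
θ is not reached, and no chain runs the other way from θ to δ.
So the given relations leave the order of δ and θ undetermined.

undetermined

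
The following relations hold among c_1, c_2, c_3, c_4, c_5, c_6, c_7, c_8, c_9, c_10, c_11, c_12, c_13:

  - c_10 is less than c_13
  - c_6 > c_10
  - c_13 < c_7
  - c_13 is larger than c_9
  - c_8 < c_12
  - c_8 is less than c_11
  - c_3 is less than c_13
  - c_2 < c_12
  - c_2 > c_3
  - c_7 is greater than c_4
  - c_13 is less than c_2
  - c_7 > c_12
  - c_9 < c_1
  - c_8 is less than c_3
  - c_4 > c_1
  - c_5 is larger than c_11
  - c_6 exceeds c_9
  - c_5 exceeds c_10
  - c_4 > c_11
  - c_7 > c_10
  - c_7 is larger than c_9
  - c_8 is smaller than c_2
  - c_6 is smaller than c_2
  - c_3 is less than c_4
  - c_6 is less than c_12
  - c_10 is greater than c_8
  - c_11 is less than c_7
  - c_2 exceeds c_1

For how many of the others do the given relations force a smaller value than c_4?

Directly below c_4: c_3, c_11, c_1.
One step further: c_8, c_9 (5 so far).
No other element is forced below c_4 by the given relations, so the count is 5.

5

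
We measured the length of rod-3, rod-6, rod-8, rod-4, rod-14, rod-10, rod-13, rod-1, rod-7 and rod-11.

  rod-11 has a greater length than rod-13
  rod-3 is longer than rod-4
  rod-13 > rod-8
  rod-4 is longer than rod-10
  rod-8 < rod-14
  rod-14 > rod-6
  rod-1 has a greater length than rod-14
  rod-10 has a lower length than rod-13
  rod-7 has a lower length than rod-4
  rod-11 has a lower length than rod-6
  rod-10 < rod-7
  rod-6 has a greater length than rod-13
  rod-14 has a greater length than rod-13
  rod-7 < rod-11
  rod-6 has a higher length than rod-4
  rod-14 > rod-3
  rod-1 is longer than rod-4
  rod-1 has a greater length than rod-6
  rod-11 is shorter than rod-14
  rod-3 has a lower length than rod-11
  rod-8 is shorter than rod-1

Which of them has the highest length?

rod-1

rod-8 is not greatest since rod-8 < rod-13; rod-10 is not greatest since rod-10 < rod-4; rod-7 is not greatest since rod-7 < rod-4; rod-4 is not greatest since rod-4 < rod-3; rod-3 is not greatest since rod-3 < rod-11; rod-13 is not greatest since rod-13 < rod-6; rod-11 is not greatest since rod-11 < rod-14; rod-6 is not greatest since rod-6 < rod-1; rod-14 is not greatest since rod-14 < rod-1.
Only rod-1 has nothing above it, so rod-1 is the highest length.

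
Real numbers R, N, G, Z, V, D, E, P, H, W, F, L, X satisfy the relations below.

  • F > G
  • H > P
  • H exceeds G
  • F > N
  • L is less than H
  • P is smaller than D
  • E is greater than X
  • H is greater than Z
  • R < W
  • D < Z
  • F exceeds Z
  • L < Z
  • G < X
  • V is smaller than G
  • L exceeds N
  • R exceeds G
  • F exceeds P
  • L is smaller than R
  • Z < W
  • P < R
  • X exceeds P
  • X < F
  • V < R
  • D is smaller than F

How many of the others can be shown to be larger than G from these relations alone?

Directly above G: X, H, F, R.
One step further: E, W (6 so far).
No other element is forced above G by the given relations, so the count is 6.

6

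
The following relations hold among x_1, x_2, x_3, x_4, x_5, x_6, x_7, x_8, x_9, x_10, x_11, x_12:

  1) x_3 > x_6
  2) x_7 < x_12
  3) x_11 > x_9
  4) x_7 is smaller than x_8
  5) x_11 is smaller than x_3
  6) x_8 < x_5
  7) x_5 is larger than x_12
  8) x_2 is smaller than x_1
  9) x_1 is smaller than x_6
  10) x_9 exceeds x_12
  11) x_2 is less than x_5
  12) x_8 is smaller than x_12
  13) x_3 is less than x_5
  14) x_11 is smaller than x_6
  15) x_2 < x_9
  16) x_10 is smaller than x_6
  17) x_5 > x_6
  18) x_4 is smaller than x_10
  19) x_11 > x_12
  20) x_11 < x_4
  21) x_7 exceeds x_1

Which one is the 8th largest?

x_12

Chaining the given pairs: x_2 < x_1 < x_7 < x_8 < x_12 < x_9 < x_11 < x_4 < x_10 < x_6 < x_3 < x_5.
Counting 8 from the largest end gives x_12.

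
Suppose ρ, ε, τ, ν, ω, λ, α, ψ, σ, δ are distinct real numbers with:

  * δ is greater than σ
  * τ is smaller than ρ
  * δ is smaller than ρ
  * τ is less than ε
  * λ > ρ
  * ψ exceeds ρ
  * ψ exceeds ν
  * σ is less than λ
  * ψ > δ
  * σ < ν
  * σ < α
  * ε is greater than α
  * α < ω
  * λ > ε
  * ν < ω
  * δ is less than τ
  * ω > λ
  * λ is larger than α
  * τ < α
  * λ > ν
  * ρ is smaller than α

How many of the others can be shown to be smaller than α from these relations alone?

4

Directly below α: σ, τ, ρ.
One step further: δ (4 so far).
No other element is forced below α by the given relations, so the count is 4.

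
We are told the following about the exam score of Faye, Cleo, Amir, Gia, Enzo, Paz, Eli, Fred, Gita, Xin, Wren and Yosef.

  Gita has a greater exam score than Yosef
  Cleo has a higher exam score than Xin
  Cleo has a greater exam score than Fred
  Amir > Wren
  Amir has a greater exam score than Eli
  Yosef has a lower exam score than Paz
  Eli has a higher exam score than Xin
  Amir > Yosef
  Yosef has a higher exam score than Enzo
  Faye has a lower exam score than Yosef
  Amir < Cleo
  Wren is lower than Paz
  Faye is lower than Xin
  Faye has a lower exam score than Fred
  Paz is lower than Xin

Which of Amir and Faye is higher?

Amir

Faye < Yosef < Paz < Xin < Eli < Amir, by transitivity through Yosef, Paz, Xin, Eli.
So Faye < Amir; Amir is the higher of the two.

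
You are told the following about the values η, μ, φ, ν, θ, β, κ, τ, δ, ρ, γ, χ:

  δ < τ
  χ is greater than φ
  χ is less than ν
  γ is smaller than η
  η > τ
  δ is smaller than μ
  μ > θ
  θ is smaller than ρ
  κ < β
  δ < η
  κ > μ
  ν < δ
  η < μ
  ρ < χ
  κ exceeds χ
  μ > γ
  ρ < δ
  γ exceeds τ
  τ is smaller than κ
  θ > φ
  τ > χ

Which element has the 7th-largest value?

δ

Chaining the given pairs: φ < θ < ρ < χ < ν < δ < τ < γ < η < μ < κ < β.
Counting 7 from the largest end gives δ.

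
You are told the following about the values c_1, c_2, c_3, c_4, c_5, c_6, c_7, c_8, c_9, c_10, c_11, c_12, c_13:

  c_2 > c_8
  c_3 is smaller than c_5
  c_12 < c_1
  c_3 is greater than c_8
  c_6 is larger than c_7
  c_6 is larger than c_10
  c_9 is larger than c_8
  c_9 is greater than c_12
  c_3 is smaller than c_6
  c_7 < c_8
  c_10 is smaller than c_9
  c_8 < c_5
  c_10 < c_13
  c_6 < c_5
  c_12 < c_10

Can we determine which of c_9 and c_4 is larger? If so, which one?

undetermined

Following every chain through c_9: below c_9 we get c_12, c_7, c_10, c_8.
c_4 is not reached, and no chain runs the other way from c_4 to c_9.
So the given relations leave the order of c_9 and c_4 undetermined.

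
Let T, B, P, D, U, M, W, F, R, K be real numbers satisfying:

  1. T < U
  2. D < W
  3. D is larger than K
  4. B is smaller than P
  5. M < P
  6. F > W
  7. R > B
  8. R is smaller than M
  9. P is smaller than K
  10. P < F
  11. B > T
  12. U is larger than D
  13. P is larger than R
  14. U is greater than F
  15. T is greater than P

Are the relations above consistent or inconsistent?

inconsistent

Chaining the given relations yields T < B < R < M < P, so T < P. But one relation states P < T. These cannot both hold.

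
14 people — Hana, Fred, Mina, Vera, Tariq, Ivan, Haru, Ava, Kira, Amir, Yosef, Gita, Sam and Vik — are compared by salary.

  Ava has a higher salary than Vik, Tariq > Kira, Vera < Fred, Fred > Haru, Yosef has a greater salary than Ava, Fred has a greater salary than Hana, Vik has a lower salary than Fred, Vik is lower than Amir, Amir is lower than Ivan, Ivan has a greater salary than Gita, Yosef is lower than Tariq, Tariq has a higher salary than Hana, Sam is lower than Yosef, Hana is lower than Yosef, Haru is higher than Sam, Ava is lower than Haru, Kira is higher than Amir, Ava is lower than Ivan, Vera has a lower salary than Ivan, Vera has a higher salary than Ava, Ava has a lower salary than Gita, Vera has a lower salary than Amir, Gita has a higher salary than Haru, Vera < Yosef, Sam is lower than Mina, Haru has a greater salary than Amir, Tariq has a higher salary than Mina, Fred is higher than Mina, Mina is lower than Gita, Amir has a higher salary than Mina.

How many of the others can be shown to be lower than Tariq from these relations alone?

9

From Tariq the given relations immediately reach Hana, Mina, Kira, Yosef.
From those, Sam, Ava, Vera, Amir — 8 in total.
From those, Vik — 9 in total.
No other element is forced below Tariq by the given relations, so the count is 9.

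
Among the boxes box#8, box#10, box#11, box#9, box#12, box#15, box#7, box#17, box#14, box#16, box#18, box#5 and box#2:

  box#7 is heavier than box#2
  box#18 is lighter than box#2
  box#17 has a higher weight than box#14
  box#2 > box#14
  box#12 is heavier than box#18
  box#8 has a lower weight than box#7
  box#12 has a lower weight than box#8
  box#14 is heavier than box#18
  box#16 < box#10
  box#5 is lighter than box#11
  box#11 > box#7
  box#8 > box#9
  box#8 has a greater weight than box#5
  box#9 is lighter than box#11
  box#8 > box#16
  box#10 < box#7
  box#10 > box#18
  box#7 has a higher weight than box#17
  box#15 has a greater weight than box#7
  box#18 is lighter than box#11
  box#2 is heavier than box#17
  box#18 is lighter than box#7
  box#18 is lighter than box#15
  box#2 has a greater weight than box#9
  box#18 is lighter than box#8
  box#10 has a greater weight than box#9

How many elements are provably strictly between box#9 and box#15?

4

The relations place box#9 below box#15. An element lies strictly between them when it is forced above box#9 and also forced below box#15.
Above box#9: {box#2, box#8, box#10, box#7, box#11}. Below box#15: {box#16, box#18, box#14, box#17, box#5, box#2, box#12, box#8, box#10, box#7}.
Intersection: {box#2, box#8, box#10, box#7} — 4.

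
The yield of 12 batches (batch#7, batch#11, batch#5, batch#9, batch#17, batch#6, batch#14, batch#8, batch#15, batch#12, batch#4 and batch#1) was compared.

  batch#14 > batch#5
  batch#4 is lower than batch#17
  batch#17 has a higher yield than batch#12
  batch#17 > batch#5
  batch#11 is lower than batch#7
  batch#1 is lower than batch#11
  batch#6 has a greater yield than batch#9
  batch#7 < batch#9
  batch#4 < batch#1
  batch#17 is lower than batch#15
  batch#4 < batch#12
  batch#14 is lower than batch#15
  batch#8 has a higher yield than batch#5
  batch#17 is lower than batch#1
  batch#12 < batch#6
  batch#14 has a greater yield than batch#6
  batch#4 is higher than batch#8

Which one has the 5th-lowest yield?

batch#17

Chaining the given pairs: batch#5 < batch#8 < batch#4 < batch#12 < batch#17 < batch#1 < batch#11 < batch#7 < batch#9 < batch#6 < batch#14 < batch#15.
The 5th smallest is batch#17.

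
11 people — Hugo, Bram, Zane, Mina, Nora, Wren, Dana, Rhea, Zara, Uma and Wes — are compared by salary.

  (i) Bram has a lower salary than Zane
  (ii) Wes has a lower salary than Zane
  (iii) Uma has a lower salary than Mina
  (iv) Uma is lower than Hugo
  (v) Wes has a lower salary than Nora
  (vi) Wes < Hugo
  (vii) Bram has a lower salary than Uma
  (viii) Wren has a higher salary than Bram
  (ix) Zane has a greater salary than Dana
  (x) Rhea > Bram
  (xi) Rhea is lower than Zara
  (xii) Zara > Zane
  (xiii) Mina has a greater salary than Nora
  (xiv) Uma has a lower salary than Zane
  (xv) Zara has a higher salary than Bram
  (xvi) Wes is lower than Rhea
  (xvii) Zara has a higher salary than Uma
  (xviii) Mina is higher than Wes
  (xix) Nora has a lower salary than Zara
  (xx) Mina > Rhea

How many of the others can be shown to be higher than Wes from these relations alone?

Directly above Wes: Nora, Zane, Rhea, Mina, Hugo.
One step further: Zara (6 so far).
No other element is forced above Wes by the given relations, so the count is 6.

6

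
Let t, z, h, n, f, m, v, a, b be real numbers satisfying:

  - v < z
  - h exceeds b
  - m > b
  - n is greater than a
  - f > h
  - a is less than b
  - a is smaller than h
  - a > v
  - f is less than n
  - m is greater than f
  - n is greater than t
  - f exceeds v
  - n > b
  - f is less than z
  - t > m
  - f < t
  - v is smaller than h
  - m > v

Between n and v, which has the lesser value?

Chaining the given relations: v < a < b < h < f < m < t < n.
So v < n; v is the smaller of the two.

v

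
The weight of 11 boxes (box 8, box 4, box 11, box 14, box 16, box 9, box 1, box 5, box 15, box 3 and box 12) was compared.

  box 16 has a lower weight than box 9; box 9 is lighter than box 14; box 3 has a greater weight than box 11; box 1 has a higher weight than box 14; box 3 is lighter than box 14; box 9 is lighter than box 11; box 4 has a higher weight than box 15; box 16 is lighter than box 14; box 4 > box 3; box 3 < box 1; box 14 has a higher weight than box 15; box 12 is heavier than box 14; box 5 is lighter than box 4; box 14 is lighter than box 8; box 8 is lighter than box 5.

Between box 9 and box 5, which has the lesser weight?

box 9 < box 11 and box 11 < box 3 give box 9 < box 3.
Then box 3 < box 14 extends the chain to box 14.
Then box 14 < box 8 extends the chain to box 8.
With box 8 < box 5: box 9 < box 11 < box 3 < box 14 < box 8 < box 5.
So box 9 < box 5; box 9 is the lighter of the two.

box 9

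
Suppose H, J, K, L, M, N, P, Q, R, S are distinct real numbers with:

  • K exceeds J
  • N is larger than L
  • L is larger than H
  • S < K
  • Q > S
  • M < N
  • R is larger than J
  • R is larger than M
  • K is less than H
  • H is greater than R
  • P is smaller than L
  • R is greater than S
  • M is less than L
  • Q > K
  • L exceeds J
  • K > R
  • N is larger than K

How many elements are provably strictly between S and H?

2

Chaining upward from S reaches: R, K, Q, L, N.
Chaining downward from H reaches: M, J, R, K.
Strictly between S and H are those in both lists: R, K — 2 elements.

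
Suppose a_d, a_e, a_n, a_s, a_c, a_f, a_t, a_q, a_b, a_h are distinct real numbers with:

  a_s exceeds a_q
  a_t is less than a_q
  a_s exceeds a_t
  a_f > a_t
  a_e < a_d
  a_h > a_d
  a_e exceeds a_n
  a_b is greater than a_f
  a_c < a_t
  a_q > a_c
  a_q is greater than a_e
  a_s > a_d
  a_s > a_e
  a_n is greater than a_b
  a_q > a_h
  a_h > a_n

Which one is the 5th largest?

Piecing the relations together gives one ordering: a_c < a_t < a_f < a_b < a_n < a_e < a_d < a_h < a_q < a_s.
The 5th largest is a_e.

a_e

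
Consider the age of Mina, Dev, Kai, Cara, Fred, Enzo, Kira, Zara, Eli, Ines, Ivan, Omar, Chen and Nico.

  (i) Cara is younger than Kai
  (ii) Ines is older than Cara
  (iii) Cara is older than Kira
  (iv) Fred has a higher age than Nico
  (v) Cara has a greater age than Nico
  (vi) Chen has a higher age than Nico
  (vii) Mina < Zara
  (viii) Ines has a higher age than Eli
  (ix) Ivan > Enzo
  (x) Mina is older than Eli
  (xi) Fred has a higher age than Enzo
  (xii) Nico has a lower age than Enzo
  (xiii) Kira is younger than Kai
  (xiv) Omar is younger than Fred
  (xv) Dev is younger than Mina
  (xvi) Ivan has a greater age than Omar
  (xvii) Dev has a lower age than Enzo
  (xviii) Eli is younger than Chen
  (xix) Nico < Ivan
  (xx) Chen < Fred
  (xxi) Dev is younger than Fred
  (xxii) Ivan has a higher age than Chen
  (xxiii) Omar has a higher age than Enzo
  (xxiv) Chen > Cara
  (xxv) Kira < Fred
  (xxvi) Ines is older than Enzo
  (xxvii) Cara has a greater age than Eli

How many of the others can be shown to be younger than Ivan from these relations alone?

The elements the relations force below Ivan are Kira, Dev, Nico, Eli, Cara, Chen, Enzo, Omar — no chain reaches any other.
That is 8.

8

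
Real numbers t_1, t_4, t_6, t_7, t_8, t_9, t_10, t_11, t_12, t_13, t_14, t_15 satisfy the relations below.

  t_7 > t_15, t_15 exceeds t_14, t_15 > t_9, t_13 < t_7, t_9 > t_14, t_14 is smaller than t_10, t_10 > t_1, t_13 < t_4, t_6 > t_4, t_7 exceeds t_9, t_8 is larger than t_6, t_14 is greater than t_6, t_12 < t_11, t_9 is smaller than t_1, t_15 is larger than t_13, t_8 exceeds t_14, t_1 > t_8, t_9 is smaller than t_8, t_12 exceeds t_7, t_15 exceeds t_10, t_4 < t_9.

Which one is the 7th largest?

Chaining the given pairs: t_13 < t_4 < t_6 < t_14 < t_9 < t_8 < t_1 < t_10 < t_15 < t_7 < t_12 < t_11.
The 7th largest is t_8.

t_8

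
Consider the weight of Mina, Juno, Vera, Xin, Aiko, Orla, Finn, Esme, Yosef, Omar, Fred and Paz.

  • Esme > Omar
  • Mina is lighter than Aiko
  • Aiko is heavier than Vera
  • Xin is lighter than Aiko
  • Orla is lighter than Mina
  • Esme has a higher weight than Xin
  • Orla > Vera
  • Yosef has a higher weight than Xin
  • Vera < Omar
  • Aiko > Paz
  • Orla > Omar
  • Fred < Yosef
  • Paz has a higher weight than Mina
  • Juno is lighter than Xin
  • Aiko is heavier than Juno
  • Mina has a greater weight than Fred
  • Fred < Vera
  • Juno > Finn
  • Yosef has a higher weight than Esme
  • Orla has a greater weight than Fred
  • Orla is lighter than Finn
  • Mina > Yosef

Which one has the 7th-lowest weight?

The consecutive relations fix a unique order: Fred < Vera < Omar < Orla < Finn < Juno < Xin < Esme < Yosef < Mina < Paz < Aiko.
Counting 7 from the smallest end gives Xin.

Xin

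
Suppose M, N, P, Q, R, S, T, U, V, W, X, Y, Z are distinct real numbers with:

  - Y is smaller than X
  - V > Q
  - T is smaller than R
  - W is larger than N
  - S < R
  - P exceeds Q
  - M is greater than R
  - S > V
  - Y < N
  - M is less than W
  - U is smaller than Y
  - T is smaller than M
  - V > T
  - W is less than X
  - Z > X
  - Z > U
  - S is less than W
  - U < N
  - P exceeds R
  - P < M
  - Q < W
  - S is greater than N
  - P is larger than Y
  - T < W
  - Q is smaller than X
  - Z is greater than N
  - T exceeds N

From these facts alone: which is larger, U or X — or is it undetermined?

Chaining the given relations: U < N < T < V < S < R < P < M < W < X.
So X is larger.

X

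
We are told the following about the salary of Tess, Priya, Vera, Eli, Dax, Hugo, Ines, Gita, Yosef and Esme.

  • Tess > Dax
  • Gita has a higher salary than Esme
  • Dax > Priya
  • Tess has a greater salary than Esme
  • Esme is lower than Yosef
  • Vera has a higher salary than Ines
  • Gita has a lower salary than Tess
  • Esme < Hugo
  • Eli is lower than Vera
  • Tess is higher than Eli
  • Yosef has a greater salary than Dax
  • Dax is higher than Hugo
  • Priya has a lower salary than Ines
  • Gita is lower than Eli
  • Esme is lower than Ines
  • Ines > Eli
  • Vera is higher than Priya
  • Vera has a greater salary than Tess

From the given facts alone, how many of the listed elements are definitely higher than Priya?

5

The elements the relations force above Priya are Dax, Yosef, Tess, Ines, Vera — no chain reaches any other.
That is 5.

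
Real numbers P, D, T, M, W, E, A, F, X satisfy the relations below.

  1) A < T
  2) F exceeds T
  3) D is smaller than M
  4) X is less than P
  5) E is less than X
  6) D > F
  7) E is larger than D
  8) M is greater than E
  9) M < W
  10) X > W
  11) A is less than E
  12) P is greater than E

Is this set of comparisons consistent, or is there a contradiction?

Every relation is compatible with A < T < F < D < E < M < W < X < P; the set is consistent.

consistent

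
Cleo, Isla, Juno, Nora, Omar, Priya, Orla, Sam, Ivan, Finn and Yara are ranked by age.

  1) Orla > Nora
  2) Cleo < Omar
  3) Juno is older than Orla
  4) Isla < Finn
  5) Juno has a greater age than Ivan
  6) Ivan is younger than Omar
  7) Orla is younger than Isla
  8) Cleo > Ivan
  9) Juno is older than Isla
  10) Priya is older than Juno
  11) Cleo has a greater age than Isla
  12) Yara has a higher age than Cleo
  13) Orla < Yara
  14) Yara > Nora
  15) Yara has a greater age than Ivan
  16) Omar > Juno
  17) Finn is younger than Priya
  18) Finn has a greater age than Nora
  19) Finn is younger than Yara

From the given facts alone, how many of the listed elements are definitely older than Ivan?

From Ivan the given relations immediately reach Cleo, Juno, Yara, Omar.
From those, Priya — 5 in total.
Nothing else is reachable above Ivan; 5 in all.

5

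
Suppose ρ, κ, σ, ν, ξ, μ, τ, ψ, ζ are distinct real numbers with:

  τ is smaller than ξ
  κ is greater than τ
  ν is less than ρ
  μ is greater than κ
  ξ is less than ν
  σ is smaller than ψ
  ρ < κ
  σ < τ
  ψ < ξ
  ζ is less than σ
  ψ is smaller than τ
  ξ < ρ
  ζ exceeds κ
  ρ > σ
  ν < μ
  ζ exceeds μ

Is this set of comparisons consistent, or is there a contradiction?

inconsistent

We have ζ < σ stated directly, yet also σ < ψ < τ < ξ < ν < ρ < κ < μ < ζ by chaining the others — so σ < ζ. Contradiction.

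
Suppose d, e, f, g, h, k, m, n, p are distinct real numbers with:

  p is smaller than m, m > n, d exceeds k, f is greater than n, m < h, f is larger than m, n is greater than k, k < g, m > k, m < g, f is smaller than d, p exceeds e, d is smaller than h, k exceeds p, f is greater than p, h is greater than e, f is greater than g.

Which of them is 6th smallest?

Piecing the relations together gives one ordering: e < p < k < n < m < g < f < d < h.
The 6th smallest is g.

g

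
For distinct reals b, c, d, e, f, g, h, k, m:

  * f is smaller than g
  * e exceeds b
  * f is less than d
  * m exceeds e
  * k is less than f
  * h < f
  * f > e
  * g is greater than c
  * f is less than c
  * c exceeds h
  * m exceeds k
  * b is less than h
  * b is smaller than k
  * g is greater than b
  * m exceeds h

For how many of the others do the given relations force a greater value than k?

From k the given relations immediately reach f, m.
From those, c, g, d — 5 in total.
No other element is forced above k by the given relations, so the count is 5.

5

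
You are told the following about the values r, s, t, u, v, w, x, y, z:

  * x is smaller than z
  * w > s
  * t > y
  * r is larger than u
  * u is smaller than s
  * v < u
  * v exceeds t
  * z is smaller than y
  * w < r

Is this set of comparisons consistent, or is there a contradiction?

The single ordering x < z < y < t < v < u < s < w < r satisfies every listed relation, so no contradiction arises.

consistent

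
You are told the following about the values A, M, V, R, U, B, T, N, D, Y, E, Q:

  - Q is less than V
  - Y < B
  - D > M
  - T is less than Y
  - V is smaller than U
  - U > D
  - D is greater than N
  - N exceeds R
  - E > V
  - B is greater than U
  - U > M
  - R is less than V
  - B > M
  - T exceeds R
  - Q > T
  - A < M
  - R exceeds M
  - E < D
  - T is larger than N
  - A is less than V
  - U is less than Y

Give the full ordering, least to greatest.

A < M < R < N < T < Q < V < E < D < U < Y < B

Nothing is placed below A, so it is least; from there A < M; M < R; R < N; N < T; T < Q; Q < V; V < E; E < D; D < U; U < Y; Y < B, each given directly.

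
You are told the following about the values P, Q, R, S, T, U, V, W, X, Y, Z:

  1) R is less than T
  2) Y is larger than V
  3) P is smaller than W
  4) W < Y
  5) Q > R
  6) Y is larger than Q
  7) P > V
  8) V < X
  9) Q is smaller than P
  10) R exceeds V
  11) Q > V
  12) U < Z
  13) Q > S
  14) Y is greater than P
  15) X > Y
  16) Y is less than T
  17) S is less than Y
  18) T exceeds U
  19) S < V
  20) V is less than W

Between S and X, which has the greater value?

S < V and V < R give S < R.
With R < Q: S < V < R < Q.
Then Q < P extends the chain to P.
Then P < Y extends the chain to Y.
Then Y < X extends the chain to X.
So S < X; X is the larger of the two.

X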